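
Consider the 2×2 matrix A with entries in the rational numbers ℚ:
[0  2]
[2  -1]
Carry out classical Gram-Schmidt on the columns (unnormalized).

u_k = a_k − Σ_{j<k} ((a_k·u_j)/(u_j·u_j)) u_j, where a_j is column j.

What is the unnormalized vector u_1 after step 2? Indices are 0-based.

Step 1: u_0 = a_0 = (0, 2).
Step 2: u_1 = a_1 − (-1/2)·u_0 = (2, 0).

u_1 = (2, 0)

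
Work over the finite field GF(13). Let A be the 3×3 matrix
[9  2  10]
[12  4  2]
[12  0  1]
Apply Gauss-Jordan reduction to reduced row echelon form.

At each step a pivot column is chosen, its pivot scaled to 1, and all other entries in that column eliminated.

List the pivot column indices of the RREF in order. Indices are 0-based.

step 1: normalize row 0 (÷9) = (1, 6, 4)
  row 1: subtract 12×row0 = (0, 10, 6)
  row 2: subtract 12×row0 = (0, 6, 5)
step 2: normalize row 1 (÷10) = (0, 1, 11)
  row 0: subtract 6×row1 = (1, 0, 3)
  row 2: subtract 6×row1 = (0, 0, 4)
step 3: normalize row 2 (÷4) = (0, 0, 1)
  row 0: subtract 3×row2 = (1, 0, 0)
  row 1: subtract 11×row2 = (0, 1, 0)

pivot columns: 0, 1, 2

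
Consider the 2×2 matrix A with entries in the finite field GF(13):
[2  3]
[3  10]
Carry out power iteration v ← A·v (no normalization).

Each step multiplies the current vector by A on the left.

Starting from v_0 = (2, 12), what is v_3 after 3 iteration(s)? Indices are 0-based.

v_3 = (12, 3)

v_0 = (2, 12).
v_1 = A·v_0 = (1, 9).
v_2 = A·v_1 = (3, 2).
v_3 = A·v_2 = (12, 3).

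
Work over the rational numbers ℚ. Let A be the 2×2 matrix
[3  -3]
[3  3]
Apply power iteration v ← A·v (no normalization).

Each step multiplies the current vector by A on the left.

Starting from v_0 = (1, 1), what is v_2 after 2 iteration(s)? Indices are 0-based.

v_0 = (1, 1).
v_1 = A·v_0 = (0, 6).
v_2 = A·v_1 = (-18, 18).

v_2 = (-18, 18)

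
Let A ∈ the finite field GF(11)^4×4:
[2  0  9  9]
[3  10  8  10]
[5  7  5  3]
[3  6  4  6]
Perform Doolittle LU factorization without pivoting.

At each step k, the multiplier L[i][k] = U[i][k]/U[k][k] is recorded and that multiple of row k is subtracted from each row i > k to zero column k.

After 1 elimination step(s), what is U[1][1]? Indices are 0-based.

Step 1: pivot at (0,0) is 2.
  row1 ← row1 − (7)·row0  ⇒  L[1][0]=7, U row1=(0, 10, 0, 2)
  row2 ← row2 − (8)·row0  ⇒  L[2][0]=8, U row2=(0, 7, 10, 8)
  row3 ← row3 − (7)·row0  ⇒  L[3][0]=7, U row3=(0, 6, 7, 9)

U[1][1] = 10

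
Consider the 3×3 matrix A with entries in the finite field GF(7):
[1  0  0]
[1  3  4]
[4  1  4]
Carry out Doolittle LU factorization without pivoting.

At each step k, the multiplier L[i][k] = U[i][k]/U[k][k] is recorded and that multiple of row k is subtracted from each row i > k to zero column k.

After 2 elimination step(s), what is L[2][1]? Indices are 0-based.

L[2][1] = 5

k=0: U[0][0]=1
  eliminate (1,0): mult=1, new row 1: (0, 3, 4); set L[1][0]=1
  eliminate (2,0): mult=4, new row 2: (0, 1, 4); set L[2][0]=4
k=1: U[1][1]=3
  eliminate (2,1): mult=5, new row 2: (0, 0, 5); set L[2][1]=5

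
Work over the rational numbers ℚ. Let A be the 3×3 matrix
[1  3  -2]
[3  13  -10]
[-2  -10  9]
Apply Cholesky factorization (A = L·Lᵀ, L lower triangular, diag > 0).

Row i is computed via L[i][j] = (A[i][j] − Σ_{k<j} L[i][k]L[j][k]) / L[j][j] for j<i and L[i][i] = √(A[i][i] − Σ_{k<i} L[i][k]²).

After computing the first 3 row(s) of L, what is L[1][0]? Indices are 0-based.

Step 1: L[0][0] = √(1) = 1.
  L[1][0] = (3) / L[0][0] = 3.
Step 2: L[1][1] = √(4) = 2.
  L[2][0] = (-2) / L[0][0] = -2.
  L[2][1] = (-4) / L[1][1] = -2.
Step 3: L[2][2] = √(1) = 1.

L[1][0] = 3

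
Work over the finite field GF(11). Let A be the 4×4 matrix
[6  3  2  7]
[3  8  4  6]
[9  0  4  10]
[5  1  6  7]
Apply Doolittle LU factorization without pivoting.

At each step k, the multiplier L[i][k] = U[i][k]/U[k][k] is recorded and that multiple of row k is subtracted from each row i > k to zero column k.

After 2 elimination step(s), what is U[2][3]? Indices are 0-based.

U[2][3] = 8

Step 1: pivot at (0,0) is 6.
  row1 ← row1 − (6)·row0  ⇒  L[1][0]=6, U row1=(0, 1, 3, 8)
  row2 ← row2 − (7)·row0  ⇒  L[2][0]=7, U row2=(0, 1, 1, 5)
  row3 ← row3 − (10)·row0  ⇒  L[3][0]=10, U row3=(0, 4, 8, 3)
Step 2: pivot at (1,1) is 1.
  row2 ← row2 − (1)·row1  ⇒  L[2][1]=1, U row2=(0, 0, 9, 8)
  row3 ← row3 − (4)·row1  ⇒  L[3][1]=4, U row3=(0, 0, 7, 4)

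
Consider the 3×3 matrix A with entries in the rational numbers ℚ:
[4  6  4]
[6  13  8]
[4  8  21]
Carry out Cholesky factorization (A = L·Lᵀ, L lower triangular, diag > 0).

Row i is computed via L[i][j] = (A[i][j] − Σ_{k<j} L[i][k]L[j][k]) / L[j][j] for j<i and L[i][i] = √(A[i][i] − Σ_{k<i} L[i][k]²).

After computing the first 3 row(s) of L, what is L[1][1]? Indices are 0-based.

L[1][1] = 2

Step 1: L[0][0] = √(4) = 2.
  L[1][0] = (6) / L[0][0] = 3.
Step 2: L[1][1] = √(4) = 2.
  L[2][0] = (4) / L[0][0] = 2.
  L[2][1] = (2) / L[1][1] = 1.
Step 3: L[2][2] = √(16) = 4.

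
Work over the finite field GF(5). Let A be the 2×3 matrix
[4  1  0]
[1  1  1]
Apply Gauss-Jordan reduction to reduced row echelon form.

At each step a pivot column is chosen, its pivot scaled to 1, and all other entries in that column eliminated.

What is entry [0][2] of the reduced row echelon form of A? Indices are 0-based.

M[0][2] = 3

pivot(0,0)=4: scale R0 → (1, 4, 0)
  clear (1,0): R1 −= (1)R0 → (0, 2, 1)
pivot(1,1)=2: scale R1 → (0, 1, 3)
  clear (0,1): R0 −= (4)R1 → (1, 0, 3)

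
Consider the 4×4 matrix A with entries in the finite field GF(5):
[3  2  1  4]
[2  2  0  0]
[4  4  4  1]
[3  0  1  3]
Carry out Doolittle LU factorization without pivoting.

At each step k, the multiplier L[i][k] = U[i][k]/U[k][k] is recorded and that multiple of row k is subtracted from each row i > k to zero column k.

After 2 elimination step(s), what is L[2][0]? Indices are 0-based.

[col 0] pivot 3
  R1 -= 4*R0 → (0, 4, 1, 4)  (L[1][0] := 4)
  R2 -= 3*R0 → (0, 3, 1, 4)  (L[2][0] := 3)
  R3 -= 1*R0 → (0, 3, 0, 4)  (L[3][0] := 1)
[col 1] pivot 4
  R2 -= 2*R1 → (0, 0, 4, 1)  (L[2][1] := 2)
  R3 -= 2*R1 → (0, 0, 3, 1)  (L[3][1] := 2)

L[2][0] = 3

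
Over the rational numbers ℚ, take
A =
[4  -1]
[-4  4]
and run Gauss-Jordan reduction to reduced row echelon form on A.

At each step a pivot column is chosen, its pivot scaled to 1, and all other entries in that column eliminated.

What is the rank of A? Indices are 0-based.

[1] R0 /= 4  ⇒  (1, -1/4)
     R1 -= -4·R0  ⇒  (0, 3)
[2] R1 /= 3  ⇒  (0, 1)
     R0 -= -1/4·R1  ⇒  (1, 0)

rank = 2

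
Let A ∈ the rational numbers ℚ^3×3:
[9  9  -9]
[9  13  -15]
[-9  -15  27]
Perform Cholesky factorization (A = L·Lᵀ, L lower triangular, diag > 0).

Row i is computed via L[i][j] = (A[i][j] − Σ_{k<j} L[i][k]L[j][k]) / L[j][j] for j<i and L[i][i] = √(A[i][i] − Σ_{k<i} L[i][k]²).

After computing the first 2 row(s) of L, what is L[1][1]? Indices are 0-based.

L[1][1] = 2

Step 1: L[0][0] = √(9) = 3.
  L[1][0] = (9) / L[0][0] = 3.
Step 2: L[1][1] = √(4) = 2.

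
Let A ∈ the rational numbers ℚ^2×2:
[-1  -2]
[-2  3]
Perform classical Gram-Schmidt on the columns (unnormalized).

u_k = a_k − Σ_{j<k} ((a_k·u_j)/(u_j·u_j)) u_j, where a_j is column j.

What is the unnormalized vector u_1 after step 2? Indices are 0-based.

Step 1: u_0 = a_0 = (-1, -2).
Step 2: u_1 = a_1 − (-4/5)·u_0 = (-14/5, 7/5).

u_1 = (-14/5, 7/5)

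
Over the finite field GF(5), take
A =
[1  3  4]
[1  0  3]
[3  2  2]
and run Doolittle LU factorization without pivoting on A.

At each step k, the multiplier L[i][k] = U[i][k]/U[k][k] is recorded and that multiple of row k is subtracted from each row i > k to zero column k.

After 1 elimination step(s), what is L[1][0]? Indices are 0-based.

L[1][0] = 1

Step 1: pivot at (0,0) is 1.
  row1 ← row1 − (1)·row0  ⇒  L[1][0]=1, U row1=(0, 2, 4)
  row2 ← row2 − (3)·row0  ⇒  L[2][0]=3, U row2=(0, 3, 0)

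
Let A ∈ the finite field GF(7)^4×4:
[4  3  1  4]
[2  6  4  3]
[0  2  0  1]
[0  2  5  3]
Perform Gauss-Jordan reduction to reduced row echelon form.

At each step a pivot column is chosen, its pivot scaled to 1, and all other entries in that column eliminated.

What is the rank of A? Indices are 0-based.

rank = 4

[1] R0 /= 4  ⇒  (1, 6, 2, 1)
     R1 -= 2·R0  ⇒  (0, 1, 0, 1)
[2] R1 /= 1  ⇒  (0, 1, 0, 1)
     R0 -= 6·R1  ⇒  (1, 0, 2, 2)
     R2 -= 2·R1  ⇒  (0, 0, 0, 6)
     R3 -= 2·R1  ⇒  (0, 0, 5, 1)
[3] R2 <-> R3
[3] R2 /= 5  ⇒  (0, 0, 1, 3)
     R0 -= 2·R2  ⇒  (1, 0, 0, 3)
[4] R3 /= 6  ⇒  (0, 0, 0, 1)
     R0 -= 3·R3  ⇒  (1, 0, 0, 0)
     R1 -= 1·R3  ⇒  (0, 1, 0, 0)
     R2 -= 3·R3  ⇒  (0, 0, 1, 0)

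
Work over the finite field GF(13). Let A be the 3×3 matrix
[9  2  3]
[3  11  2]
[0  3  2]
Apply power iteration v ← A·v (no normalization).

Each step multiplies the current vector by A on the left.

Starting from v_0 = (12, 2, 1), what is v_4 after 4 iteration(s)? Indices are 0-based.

v_4 = (6, 11, 0)

v_0 = (12, 2, 1).
v_1 = A·v_0 = (11, 8, 8).
v_2 = A·v_1 = (9, 7, 1).
v_3 = A·v_2 = (7, 2, 10).
v_4 = A·v_3 = (6, 11, 0).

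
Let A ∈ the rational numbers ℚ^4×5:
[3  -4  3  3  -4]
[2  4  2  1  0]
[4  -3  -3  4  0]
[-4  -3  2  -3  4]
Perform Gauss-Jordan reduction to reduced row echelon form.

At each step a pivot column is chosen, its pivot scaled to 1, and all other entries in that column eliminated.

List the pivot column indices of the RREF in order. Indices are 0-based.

pivot(0,0)=3: scale R0 → (1, -4/3, 1, 1, -4/3)
  clear (1,0): R1 −= (2)R0 → (0, 20/3, 0, -1, 8/3)
  clear (2,0): R2 −= (4)R0 → (0, 7/3, -7, 0, 16/3)
  clear (3,0): R3 −= (-4)R0 → (0, -25/3, 6, 1, -4/3)
pivot(1,1)=20/3: scale R1 → (0, 1, 0, -3/20, 2/5)
  clear (0,1): R0 −= (-4/3)R1 → (1, 0, 1, 4/5, -4/5)
  clear (2,1): R2 −= (7/3)R1 → (0, 0, -7, 7/20, 22/5)
  clear (3,1): R3 −= (-25/3)R1 → (0, 0, 6, -1/4, 2)
pivot(2,2)=-7: scale R2 → (0, 0, 1, -1/20, -22/35)
  clear (0,2): R0 −= (1)R2 → (1, 0, 0, 17/20, -6/35)
  clear (3,2): R3 −= (6)R2 → (0, 0, 0, 1/20, 202/35)
pivot(3,3)=1/20: scale R3 → (0, 0, 0, 1, 808/7)
  clear (0,3): R0 −= (17/20)R3 → (1, 0, 0, 0, -688/7)
  clear (1,3): R1 −= (-3/20)R3 → (0, 1, 0, 0, 124/7)
  clear (2,3): R2 −= (-1/20)R3 → (0, 0, 1, 0, 36/7)

pivot columns: 0, 1, 2, 3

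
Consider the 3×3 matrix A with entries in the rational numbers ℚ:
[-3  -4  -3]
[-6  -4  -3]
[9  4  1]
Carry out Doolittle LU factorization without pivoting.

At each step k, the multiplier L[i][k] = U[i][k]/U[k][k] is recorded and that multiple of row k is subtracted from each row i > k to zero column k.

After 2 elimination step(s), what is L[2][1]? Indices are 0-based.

Step 1: pivot at (0,0) is -3.
  row1 ← row1 − (2)·row0  ⇒  L[1][0]=2, U row1=(0, 4, 3)
  row2 ← row2 − (-3)·row0  ⇒  L[2][0]=-3, U row2=(0, -8, -8)
Step 2: pivot at (1,1) is 4.
  row2 ← row2 − (-2)·row1  ⇒  L[2][1]=-2, U row2=(0, 0, -2)

L[2][1] = -2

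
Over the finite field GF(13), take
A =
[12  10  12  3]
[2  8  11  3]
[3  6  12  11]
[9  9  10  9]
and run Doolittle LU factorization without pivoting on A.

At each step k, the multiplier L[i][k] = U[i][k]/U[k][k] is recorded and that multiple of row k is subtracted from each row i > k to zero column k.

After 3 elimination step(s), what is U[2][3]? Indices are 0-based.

U[2][3] = 1

[col 0] pivot 12
  R1 -= 11*R0 → (0, 2, 9, 9)  (L[1][0] := 11)
  R2 -= 10*R0 → (0, 10, 9, 7)  (L[2][0] := 10)
  R3 -= 4*R0 → (0, 8, 1, 10)  (L[3][0] := 4)
[col 1] pivot 2
  R2 -= 5*R1 → (0, 0, 3, 1)  (L[2][1] := 5)
  R3 -= 4*R1 → (0, 0, 4, 0)  (L[3][1] := 4)
[col 2] pivot 3
  R3 -= 10*R2 → (0, 0, 0, 3)  (L[3][2] := 10)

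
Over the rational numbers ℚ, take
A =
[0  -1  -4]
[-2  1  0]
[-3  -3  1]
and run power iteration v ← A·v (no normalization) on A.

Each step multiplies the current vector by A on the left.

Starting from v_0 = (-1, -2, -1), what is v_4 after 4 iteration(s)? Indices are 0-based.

v_0 = (-1, -2, -1).
v_1 = A·v_0 = (6, 0, 8).
v_2 = A·v_1 = (-32, -12, -10).
v_3 = A·v_2 = (52, 52, 122).
v_4 = A·v_3 = (-540, -52, -190).

v_4 = (-540, -52, -190)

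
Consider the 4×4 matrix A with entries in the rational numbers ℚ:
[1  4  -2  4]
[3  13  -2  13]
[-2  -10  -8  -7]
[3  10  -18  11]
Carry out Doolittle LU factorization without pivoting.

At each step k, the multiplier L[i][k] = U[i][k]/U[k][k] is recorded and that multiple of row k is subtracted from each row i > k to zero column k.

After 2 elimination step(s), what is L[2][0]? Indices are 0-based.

Step 1: pivot at (0,0) is 1.
  row1 ← row1 − (3)·row0  ⇒  L[1][0]=3, U row1=(0, 1, 4, 1)
  row2 ← row2 − (-2)·row0  ⇒  L[2][0]=-2, U row2=(0, -2, -12, 1)
  row3 ← row3 − (3)·row0  ⇒  L[3][0]=3, U row3=(0, -2, -12, -1)
Step 2: pivot at (1,1) is 1.
  row2 ← row2 − (-2)·row1  ⇒  L[2][1]=-2, U row2=(0, 0, -4, 3)
  row3 ← row3 − (-2)·row1  ⇒  L[3][1]=-2, U row3=(0, 0, -4, 1)

L[2][0] = -2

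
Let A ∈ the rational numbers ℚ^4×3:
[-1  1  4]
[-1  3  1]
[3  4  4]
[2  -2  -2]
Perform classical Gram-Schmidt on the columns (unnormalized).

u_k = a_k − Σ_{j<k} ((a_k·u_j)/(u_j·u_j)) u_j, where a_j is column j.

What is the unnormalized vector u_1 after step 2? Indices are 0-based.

u_1 = (19/15, 49/15, 16/5, -38/15)

Step 1: u_0 = a_0 = (-1, -1, 3, 2).
Step 2: u_1 = a_1 − (4/15)·u_0 = (19/15, 49/15, 16/5, -38/15).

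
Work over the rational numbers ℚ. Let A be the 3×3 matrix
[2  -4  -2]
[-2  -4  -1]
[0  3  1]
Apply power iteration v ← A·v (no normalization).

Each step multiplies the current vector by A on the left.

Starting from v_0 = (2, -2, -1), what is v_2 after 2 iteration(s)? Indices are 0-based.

v_2 = (22, -41, 8)

v_0 = (2, -2, -1).
v_1 = A·v_0 = (14, 5, -7).
v_2 = A·v_1 = (22, -41, 8).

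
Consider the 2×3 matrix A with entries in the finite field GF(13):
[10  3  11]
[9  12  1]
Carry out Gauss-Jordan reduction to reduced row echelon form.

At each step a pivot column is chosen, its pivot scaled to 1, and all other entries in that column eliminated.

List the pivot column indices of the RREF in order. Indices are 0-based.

pivot columns: 0, 1

step 1: normalize row 0 (÷10) = (1, 12, 5)
  row 1: subtract 9×row0 = (0, 8, 8)
step 2: normalize row 1 (÷8) = (0, 1, 1)
  row 0: subtract 12×row1 = (1, 0, 6)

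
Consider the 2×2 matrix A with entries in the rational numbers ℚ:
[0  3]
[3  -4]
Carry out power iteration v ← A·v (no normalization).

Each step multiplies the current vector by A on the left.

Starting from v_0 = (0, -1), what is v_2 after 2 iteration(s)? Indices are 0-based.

v_0 = (0, -1).
v_1 = A·v_0 = (-3, 4).
v_2 = A·v_1 = (12, -25).

v_2 = (12, -25)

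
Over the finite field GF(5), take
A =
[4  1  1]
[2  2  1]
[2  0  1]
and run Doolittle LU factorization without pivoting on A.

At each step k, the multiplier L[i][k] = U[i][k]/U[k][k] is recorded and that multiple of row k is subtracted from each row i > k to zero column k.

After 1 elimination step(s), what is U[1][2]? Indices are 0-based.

U[1][2] = 3

Step 1: pivot at (0,0) is 4.
  row1 ← row1 − (3)·row0  ⇒  L[1][0]=3, U row1=(0, 4, 3)
  row2 ← row2 − (3)·row0  ⇒  L[2][0]=3, U row2=(0, 2, 3)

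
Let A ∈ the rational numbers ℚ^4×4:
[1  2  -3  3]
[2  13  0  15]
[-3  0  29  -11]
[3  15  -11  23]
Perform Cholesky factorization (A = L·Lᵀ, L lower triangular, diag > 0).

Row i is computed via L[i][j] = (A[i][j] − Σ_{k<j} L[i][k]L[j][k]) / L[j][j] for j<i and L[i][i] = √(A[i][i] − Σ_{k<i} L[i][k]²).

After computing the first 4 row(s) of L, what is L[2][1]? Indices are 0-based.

L[2][1] = 2

Step 1: L[0][0] = √(1) = 1.
  L[1][0] = (2) / L[0][0] = 2.
Step 2: L[1][1] = √(9) = 3.
  L[2][0] = (-3) / L[0][0] = -3.
  L[2][1] = (6) / L[1][1] = 2.
Step 3: L[2][2] = √(16) = 4.
  L[3][0] = (3) / L[0][0] = 3.
  L[3][1] = (9) / L[1][1] = 3.
  L[3][2] = (-8) / L[2][2] = -2.
Step 4: L[3][3] = √(1) = 1.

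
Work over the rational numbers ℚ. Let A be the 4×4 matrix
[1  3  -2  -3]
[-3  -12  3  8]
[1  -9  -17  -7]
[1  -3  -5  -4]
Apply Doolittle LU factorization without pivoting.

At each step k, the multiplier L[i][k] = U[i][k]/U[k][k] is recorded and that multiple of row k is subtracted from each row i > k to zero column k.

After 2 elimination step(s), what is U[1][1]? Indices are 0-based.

Step 1: pivot at (0,0) is 1.
  row1 ← row1 − (-3)·row0  ⇒  L[1][0]=-3, U row1=(0, -3, -3, -1)
  row2 ← row2 − (1)·row0  ⇒  L[2][0]=1, U row2=(0, -12, -15, -4)
  row3 ← row3 − (1)·row0  ⇒  L[3][0]=1, U row3=(0, -6, -3, -1)
Step 2: pivot at (1,1) is -3.
  row2 ← row2 − (4)·row1  ⇒  L[2][1]=4, U row2=(0, 0, -3, 0)
  row3 ← row3 − (2)·row1  ⇒  L[3][1]=2, U row3=(0, 0, 3, 1)

U[1][1] = -3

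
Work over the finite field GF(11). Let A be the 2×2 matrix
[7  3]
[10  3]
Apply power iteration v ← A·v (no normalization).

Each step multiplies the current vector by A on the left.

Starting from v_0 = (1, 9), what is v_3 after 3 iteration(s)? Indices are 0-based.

v_0 = (1, 9).
v_1 = A·v_0 = (1, 4).
v_2 = A·v_1 = (8, 0).
v_3 = A·v_2 = (1, 3).

v_3 = (1, 3)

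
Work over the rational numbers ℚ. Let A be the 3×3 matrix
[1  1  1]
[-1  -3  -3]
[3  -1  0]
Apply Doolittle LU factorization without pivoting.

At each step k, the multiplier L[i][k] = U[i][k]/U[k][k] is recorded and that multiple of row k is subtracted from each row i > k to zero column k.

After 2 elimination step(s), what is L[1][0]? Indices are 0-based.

Step 1: pivot at (0,0) is 1.
  row1 ← row1 − (-1)·row0  ⇒  L[1][0]=-1, U row1=(0, -2, -2)
  row2 ← row2 − (3)·row0  ⇒  L[2][0]=3, U row2=(0, -4, -3)
Step 2: pivot at (1,1) is -2.
  row2 ← row2 − (2)·row1  ⇒  L[2][1]=2, U row2=(0, 0, 1)

L[1][0] = -1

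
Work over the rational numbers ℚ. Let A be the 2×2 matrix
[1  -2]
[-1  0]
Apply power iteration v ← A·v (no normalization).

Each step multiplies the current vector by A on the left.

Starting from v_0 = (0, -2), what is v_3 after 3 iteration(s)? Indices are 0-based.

v_0 = (0, -2).
v_1 = A·v_0 = (4, 0).
v_2 = A·v_1 = (4, -4).
v_3 = A·v_2 = (12, -4).

v_3 = (12, -4)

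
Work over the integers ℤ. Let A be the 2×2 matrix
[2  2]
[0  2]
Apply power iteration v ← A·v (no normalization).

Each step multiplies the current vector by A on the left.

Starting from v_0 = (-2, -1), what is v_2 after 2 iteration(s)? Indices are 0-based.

v_0 = (-2, -1).
v_1 = A·v_0 = (-6, -2).
v_2 = A·v_1 = (-16, -4).

v_2 = (-16, -4)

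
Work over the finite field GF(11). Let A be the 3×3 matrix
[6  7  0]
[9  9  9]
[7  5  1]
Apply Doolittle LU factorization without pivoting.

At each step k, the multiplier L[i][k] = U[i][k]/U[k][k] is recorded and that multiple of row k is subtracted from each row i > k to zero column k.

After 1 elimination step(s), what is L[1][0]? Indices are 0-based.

L[1][0] = 7

Step 1: pivot at (0,0) is 6.
  row1 ← row1 − (7)·row0  ⇒  L[1][0]=7, U row1=(0, 4, 9)
  row2 ← row2 − (3)·row0  ⇒  L[2][0]=3, U row2=(0, 6, 1)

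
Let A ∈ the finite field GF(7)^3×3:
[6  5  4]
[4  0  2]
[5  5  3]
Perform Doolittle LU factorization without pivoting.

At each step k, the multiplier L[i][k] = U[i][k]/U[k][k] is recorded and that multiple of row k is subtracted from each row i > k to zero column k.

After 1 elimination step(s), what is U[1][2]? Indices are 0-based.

U[1][2] = 4

k=0: U[0][0]=6
  eliminate (1,0): mult=3, new row 1: (0, 6, 4); set L[1][0]=3
  eliminate (2,0): mult=2, new row 2: (0, 2, 2); set L[2][0]=2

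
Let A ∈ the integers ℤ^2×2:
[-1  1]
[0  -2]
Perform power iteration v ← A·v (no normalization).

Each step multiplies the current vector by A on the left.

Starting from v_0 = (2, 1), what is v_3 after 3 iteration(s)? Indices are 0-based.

v_0 = (2, 1).
v_1 = A·v_0 = (-1, -2).
v_2 = A·v_1 = (-1, 4).
v_3 = A·v_2 = (5, -8).

v_3 = (5, -8)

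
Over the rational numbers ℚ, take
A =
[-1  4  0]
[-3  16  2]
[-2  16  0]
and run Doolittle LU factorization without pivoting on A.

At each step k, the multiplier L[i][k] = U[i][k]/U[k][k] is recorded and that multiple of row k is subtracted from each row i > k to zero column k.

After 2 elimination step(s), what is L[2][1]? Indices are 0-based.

L[2][1] = 2

Step 1: pivot at (0,0) is -1.
  row1 ← row1 − (3)·row0  ⇒  L[1][0]=3, U row1=(0, 4, 2)
  row2 ← row2 − (2)·row0  ⇒  L[2][0]=2, U row2=(0, 8, 0)
Step 2: pivot at (1,1) is 4.
  row2 ← row2 − (2)·row1  ⇒  L[2][1]=2, U row2=(0, 0, -4)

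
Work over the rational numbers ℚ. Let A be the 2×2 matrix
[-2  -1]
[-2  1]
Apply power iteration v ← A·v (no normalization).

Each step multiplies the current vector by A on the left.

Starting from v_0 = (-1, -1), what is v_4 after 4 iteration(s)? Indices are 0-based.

v_0 = (-1, -1).
v_1 = A·v_0 = (3, 1).
v_2 = A·v_1 = (-7, -5).
v_3 = A·v_2 = (19, 9).
v_4 = A·v_3 = (-47, -29).

v_4 = (-47, -29)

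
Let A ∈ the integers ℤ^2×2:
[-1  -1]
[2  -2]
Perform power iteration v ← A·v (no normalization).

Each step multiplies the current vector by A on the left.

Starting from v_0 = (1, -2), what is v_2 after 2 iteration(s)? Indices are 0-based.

v_2 = (-7, -10)

v_0 = (1, -2).
v_1 = A·v_0 = (1, 6).
v_2 = A·v_1 = (-7, -10).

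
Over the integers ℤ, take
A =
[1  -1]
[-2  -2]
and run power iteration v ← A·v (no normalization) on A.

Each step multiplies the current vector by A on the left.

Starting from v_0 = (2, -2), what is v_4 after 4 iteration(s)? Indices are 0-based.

v_4 = (4, -40)

v_0 = (2, -2).
v_1 = A·v_0 = (4, 0).
v_2 = A·v_1 = (4, -8).
v_3 = A·v_2 = (12, 8).
v_4 = A·v_3 = (4, -40).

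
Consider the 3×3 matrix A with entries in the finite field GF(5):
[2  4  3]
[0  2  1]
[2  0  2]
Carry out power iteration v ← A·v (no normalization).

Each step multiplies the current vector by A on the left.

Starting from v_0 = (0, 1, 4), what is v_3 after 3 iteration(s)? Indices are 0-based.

v_0 = (0, 1, 4).
v_1 = A·v_0 = (1, 1, 3).
v_2 = A·v_1 = (0, 0, 3).
v_3 = A·v_2 = (4, 3, 1).

v_3 = (4, 3, 1)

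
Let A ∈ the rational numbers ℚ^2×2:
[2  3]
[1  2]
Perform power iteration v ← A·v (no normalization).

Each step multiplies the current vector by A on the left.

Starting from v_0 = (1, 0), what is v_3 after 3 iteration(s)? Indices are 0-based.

v_3 = (26, 15)

v_0 = (1, 0).
v_1 = A·v_0 = (2, 1).
v_2 = A·v_1 = (7, 4).
v_3 = A·v_2 = (26, 15).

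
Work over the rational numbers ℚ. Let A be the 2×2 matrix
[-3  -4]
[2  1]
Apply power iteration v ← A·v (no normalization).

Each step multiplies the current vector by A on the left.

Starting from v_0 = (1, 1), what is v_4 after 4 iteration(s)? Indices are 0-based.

v_0 = (1, 1).
v_1 = A·v_0 = (-7, 3).
v_2 = A·v_1 = (9, -11).
v_3 = A·v_2 = (17, 7).
v_4 = A·v_3 = (-79, 41).

v_4 = (-79, 41)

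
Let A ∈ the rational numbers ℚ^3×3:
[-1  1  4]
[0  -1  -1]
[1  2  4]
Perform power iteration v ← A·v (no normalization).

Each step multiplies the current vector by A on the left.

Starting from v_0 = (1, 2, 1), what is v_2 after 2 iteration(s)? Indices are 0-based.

v_0 = (1, 2, 1).
v_1 = A·v_0 = (5, -3, 9).
v_2 = A·v_1 = (28, -6, 35).

v_2 = (28, -6, 35)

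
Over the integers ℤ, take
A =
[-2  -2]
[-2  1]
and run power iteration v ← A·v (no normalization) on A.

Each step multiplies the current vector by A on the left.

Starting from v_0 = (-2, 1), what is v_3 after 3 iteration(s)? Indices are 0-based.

v_0 = (-2, 1).
v_1 = A·v_0 = (2, 5).
v_2 = A·v_1 = (-14, 1).
v_3 = A·v_2 = (26, 29).

v_3 = (26, 29)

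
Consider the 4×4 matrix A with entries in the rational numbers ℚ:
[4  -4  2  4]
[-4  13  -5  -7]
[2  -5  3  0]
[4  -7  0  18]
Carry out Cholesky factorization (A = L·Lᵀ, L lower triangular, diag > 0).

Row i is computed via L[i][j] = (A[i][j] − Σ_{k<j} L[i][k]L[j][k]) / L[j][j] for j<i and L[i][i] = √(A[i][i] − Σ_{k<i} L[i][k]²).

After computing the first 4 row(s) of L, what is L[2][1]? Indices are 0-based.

Step 1: L[0][0] = √(4) = 2.
  L[1][0] = (-4) / L[0][0] = -2.
Step 2: L[1][1] = √(9) = 3.
  L[2][0] = (2) / L[0][0] = 1.
  L[2][1] = (-3) / L[1][1] = -1.
Step 3: L[2][2] = √(1) = 1.
  L[3][0] = (4) / L[0][0] = 2.
  L[3][1] = (-3) / L[1][1] = -1.
  L[3][2] = (-3) / L[2][2] = -3.
Step 4: L[3][3] = √(4) = 2.

L[2][1] = -1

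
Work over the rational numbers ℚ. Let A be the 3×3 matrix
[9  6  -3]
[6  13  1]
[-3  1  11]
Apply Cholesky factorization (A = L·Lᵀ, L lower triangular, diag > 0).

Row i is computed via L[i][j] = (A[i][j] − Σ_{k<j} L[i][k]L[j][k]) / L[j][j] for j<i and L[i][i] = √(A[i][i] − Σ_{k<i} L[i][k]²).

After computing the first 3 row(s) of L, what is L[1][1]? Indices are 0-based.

L[1][1] = 3

Step 1: L[0][0] = √(9) = 3.
  L[1][0] = (6) / L[0][0] = 2.
Step 2: L[1][1] = √(9) = 3.
  L[2][0] = (-3) / L[0][0] = -1.
  L[2][1] = (3) / L[1][1] = 1.
Step 3: L[2][2] = √(9) = 3.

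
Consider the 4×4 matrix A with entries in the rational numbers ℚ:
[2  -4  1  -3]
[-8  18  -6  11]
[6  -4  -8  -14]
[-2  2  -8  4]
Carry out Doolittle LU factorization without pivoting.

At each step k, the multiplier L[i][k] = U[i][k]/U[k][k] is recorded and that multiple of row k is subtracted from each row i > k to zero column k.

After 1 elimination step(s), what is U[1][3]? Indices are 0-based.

k=0: U[0][0]=2
  eliminate (1,0): mult=-4, new row 1: (0, 2, -2, -1); set L[1][0]=-4
  eliminate (2,0): mult=3, new row 2: (0, 8, -11, -5); set L[2][0]=3
  eliminate (3,0): mult=-1, new row 3: (0, -2, -7, 1); set L[3][0]=-1

U[1][3] = -1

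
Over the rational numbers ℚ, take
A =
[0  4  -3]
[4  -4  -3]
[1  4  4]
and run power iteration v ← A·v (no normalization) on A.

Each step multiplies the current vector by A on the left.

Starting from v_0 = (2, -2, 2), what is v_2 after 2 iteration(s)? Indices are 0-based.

v_0 = (2, -2, 2).
v_1 = A·v_0 = (-14, 10, 2).
v_2 = A·v_1 = (34, -102, 34).

v_2 = (34, -102, 34)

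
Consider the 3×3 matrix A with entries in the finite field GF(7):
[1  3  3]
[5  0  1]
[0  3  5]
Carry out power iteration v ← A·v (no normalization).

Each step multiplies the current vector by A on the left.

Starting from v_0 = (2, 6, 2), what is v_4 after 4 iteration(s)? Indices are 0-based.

v_4 = (4, 3, 3)

v_0 = (2, 6, 2).
v_1 = A·v_0 = (5, 5, 0).
v_2 = A·v_1 = (6, 4, 1).
v_3 = A·v_2 = (0, 3, 3).
v_4 = A·v_3 = (4, 3, 3).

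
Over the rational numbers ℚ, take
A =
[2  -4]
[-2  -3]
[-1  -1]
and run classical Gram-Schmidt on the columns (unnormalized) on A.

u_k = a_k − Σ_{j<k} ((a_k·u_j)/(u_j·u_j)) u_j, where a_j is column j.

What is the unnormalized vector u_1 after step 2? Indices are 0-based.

Step 1: u_0 = a_0 = (2, -2, -1).
Step 2: u_1 = a_1 − (-1/9)·u_0 = (-34/9, -29/9, -10/9).

u_1 = (-34/9, -29/9, -10/9)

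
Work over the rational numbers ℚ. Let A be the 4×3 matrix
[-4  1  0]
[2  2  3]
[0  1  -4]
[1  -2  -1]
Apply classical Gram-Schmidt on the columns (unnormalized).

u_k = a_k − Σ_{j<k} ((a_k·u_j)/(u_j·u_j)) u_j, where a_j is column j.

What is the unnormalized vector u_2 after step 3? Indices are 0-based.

Step 1: u_0 = a_0 = (-4, 2, 0, 1).
Step 2: u_1 = a_1 − (-2/21)·u_0 = (13/21, 46/21, 1, -40/21).
Step 3: u_2 = a_2 − (5/21)·u_0 − (47/103)·u_1 = (69/103, 157/103, -459/103, -38/103).

u_2 = (69/103, 157/103, -459/103, -38/103)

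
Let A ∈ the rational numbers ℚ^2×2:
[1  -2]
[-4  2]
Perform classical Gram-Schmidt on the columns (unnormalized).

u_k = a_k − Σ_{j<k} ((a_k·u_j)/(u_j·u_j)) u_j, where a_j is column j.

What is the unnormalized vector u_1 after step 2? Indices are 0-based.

u_1 = (-24/17, -6/17)

Step 1: u_0 = a_0 = (1, -4).
Step 2: u_1 = a_1 − (-10/17)·u_0 = (-24/17, -6/17).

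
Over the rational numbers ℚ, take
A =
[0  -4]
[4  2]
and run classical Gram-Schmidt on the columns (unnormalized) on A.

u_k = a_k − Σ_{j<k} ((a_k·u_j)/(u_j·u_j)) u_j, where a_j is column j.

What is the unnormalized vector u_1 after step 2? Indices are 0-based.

Step 1: u_0 = a_0 = (0, 4).
Step 2: u_1 = a_1 − (1/2)·u_0 = (-4, 0).

u_1 = (-4, 0)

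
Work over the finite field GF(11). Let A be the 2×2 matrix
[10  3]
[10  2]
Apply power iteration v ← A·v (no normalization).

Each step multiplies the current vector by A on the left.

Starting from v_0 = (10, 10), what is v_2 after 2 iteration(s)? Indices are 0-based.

v_2 = (10, 0)

v_0 = (10, 10).
v_1 = A·v_0 = (9, 10).
v_2 = A·v_1 = (10, 0).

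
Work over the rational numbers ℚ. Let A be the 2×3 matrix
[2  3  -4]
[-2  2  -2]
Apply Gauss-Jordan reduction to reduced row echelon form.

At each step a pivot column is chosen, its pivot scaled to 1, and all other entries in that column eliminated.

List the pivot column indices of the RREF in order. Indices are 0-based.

step 1: normalize row 0 (÷2) = (1, 3/2, -2)
  row 1: subtract -2×row0 = (0, 5, -6)
step 2: normalize row 1 (÷5) = (0, 1, -6/5)
  row 0: subtract 3/2×row1 = (1, 0, -1/5)

pivot columns: 0, 1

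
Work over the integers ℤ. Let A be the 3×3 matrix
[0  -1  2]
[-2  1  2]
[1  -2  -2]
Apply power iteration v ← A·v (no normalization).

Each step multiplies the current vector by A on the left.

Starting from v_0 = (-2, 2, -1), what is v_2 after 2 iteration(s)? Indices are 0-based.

v_0 = (-2, 2, -1).
v_1 = A·v_0 = (-4, 4, -4).
v_2 = A·v_1 = (-12, 4, -4).

v_2 = (-12, 4, -4)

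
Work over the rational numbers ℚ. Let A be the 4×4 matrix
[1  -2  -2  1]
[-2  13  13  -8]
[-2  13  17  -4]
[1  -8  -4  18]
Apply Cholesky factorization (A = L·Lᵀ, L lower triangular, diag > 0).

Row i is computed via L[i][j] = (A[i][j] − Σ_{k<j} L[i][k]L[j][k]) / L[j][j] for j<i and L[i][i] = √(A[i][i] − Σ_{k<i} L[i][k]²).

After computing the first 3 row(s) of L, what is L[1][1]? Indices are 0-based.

Step 1: L[0][0] = √(1) = 1.
  L[1][0] = (-2) / L[0][0] = -2.
Step 2: L[1][1] = √(9) = 3.
  L[2][0] = (-2) / L[0][0] = -2.
  L[2][1] = (9) / L[1][1] = 3.
Step 3: L[2][2] = √(4) = 2.

L[1][1] = 3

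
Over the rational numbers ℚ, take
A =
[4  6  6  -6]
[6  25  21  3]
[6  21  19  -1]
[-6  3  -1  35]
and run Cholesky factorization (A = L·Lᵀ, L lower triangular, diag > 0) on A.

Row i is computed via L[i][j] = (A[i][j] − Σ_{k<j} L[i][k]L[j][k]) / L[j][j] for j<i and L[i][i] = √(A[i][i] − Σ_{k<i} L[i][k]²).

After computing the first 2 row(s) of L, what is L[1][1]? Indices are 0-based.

L[1][1] = 4

Step 1: L[0][0] = √(4) = 2.
  L[1][0] = (6) / L[0][0] = 3.
Step 2: L[1][1] = √(16) = 4.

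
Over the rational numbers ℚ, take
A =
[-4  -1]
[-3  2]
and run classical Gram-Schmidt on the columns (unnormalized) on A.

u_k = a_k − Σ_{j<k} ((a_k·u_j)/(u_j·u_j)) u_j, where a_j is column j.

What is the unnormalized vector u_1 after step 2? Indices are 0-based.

Step 1: u_0 = a_0 = (-4, -3).
Step 2: u_1 = a_1 − (-2/25)·u_0 = (-33/25, 44/25).

u_1 = (-33/25, 44/25)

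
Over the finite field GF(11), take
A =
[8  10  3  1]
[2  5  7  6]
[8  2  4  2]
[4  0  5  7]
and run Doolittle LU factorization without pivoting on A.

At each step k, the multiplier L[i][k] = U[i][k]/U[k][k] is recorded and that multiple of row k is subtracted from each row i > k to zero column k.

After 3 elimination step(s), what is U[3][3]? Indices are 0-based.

Step 1: pivot at (0,0) is 8.
  row1 ← row1 − (3)·row0  ⇒  L[1][0]=3, U row1=(0, 8, 9, 3)
  row2 ← row2 − (1)·row0  ⇒  L[2][0]=1, U row2=(0, 3, 1, 1)
  row3 ← row3 − (6)·row0  ⇒  L[3][0]=6, U row3=(0, 6, 9, 1)
Step 2: pivot at (1,1) is 8.
  row2 ← row2 − (10)·row1  ⇒  L[2][1]=10, U row2=(0, 0, 10, 4)
  row3 ← row3 − (9)·row1  ⇒  L[3][1]=9, U row3=(0, 0, 5, 7)
Step 3: pivot at (2,2) is 10.
  row3 ← row3 − (6)·row2  ⇒  L[3][2]=6, U row3=(0, 0, 0, 5)

U[3][3] = 5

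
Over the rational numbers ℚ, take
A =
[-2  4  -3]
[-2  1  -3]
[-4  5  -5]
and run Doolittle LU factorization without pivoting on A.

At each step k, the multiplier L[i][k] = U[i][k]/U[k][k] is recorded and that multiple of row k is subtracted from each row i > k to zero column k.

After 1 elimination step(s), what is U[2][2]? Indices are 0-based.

Step 1: pivot at (0,0) is -2.
  row1 ← row1 − (1)·row0  ⇒  L[1][0]=1, U row1=(0, -3, 0)
  row2 ← row2 − (2)·row0  ⇒  L[2][0]=2, U row2=(0, -3, 1)

U[2][2] = 1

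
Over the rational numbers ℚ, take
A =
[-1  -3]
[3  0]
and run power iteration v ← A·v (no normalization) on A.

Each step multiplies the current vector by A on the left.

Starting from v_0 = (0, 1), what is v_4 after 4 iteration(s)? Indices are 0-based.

v_0 = (0, 1).
v_1 = A·v_0 = (-3, 0).
v_2 = A·v_1 = (3, -9).
v_3 = A·v_2 = (24, 9).
v_4 = A·v_3 = (-51, 72).

v_4 = (-51, 72)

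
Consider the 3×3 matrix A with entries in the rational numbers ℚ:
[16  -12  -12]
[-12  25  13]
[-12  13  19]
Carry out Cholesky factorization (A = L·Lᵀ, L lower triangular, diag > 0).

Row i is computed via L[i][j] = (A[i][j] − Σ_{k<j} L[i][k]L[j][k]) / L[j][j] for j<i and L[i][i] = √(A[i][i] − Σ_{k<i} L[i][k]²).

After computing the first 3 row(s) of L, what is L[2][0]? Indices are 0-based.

L[2][0] = -3

Step 1: L[0][0] = √(16) = 4.
  L[1][0] = (-12) / L[0][0] = -3.
Step 2: L[1][1] = √(16) = 4.
  L[2][0] = (-12) / L[0][0] = -3.
  L[2][1] = (4) / L[1][1] = 1.
Step 3: L[2][2] = √(9) = 3.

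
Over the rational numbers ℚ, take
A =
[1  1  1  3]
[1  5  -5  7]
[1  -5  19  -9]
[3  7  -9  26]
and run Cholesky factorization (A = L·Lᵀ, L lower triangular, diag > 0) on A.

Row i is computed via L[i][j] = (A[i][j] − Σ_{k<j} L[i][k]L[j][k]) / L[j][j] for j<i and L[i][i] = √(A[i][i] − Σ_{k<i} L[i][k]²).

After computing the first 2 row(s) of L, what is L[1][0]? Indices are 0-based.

Step 1: L[0][0] = √(1) = 1.
  L[1][0] = (1) / L[0][0] = 1.
Step 2: L[1][1] = √(4) = 2.

L[1][0] = 1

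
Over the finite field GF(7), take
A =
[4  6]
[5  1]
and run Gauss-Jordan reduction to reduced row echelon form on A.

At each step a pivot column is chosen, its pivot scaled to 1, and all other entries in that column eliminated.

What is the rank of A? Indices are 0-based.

rank = 2

[1] R0 /= 4  ⇒  (1, 5)
     R1 -= 5·R0  ⇒  (0, 4)
[2] R1 /= 4  ⇒  (0, 1)
     R0 -= 5·R1  ⇒  (1, 0)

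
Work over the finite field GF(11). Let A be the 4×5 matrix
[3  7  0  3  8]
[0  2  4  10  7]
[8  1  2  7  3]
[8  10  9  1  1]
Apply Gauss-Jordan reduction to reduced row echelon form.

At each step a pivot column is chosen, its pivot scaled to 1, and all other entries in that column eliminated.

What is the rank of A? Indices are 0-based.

step 1: normalize row 0 (÷3) = (1, 6, 0, 1, 10)
  row 2: subtract 8×row0 = (0, 8, 2, 10, 0)
  row 3: subtract 8×row0 = (0, 6, 9, 4, 9)
step 2: normalize row 1 (÷2) = (0, 1, 2, 5, 9)
  row 0: subtract 6×row1 = (1, 0, 10, 4, 0)
  row 2: subtract 8×row1 = (0, 0, 8, 3, 5)
  row 3: subtract 6×row1 = (0, 0, 8, 7, 10)
step 3: normalize row 2 (÷8) = (0, 0, 1, 10, 2)
  row 0: subtract 10×row2 = (1, 0, 0, 3, 2)
  row 1: subtract 2×row2 = (0, 1, 0, 7, 5)
  row 3: subtract 8×row2 = (0, 0, 0, 4, 5)
step 4: normalize row 3 (÷4) = (0, 0, 0, 1, 4)
  row 0: subtract 3×row3 = (1, 0, 0, 0, 1)
  row 1: subtract 7×row3 = (0, 1, 0, 0, 10)
  row 2: subtract 10×row3 = (0, 0, 1, 0, 6)

rank = 4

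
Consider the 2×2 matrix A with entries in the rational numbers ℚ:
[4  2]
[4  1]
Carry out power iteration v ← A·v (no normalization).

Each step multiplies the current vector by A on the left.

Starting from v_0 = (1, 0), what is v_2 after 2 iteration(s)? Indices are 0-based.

v_2 = (24, 20)

v_0 = (1, 0).
v_1 = A·v_0 = (4, 4).
v_2 = A·v_1 = (24, 20).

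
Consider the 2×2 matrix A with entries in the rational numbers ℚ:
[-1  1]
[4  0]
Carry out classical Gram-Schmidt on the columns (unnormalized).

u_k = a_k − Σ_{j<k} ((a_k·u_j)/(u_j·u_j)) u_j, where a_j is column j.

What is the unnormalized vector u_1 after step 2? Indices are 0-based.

u_1 = (16/17, 4/17)

Step 1: u_0 = a_0 = (-1, 4).
Step 2: u_1 = a_1 − (-1/17)·u_0 = (16/17, 4/17).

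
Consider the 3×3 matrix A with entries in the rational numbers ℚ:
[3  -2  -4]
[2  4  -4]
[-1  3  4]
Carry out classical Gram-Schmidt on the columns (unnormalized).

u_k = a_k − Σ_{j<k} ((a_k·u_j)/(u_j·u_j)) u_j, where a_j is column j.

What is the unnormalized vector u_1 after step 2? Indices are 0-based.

u_1 = (-25/14, 29/7, 41/14)

Step 1: u_0 = a_0 = (3, 2, -1).
Step 2: u_1 = a_1 − (-1/14)·u_0 = (-25/14, 29/7, 41/14).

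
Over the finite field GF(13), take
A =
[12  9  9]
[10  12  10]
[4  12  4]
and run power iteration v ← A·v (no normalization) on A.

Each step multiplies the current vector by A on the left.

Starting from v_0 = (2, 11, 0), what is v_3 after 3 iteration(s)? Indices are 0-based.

v_3 = (12, 8, 1)

v_0 = (2, 11, 0).
v_1 = A·v_0 = (6, 9, 10).
v_2 = A·v_1 = (9, 8, 3).
v_3 = A·v_2 = (12, 8, 1).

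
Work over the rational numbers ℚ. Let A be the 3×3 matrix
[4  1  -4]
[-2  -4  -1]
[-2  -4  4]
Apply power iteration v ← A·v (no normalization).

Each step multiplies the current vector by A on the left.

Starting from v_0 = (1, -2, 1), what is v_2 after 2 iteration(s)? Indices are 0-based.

v_0 = (1, -2, 1).
v_1 = A·v_0 = (-2, 5, 10).
v_2 = A·v_1 = (-43, -26, 24).

v_2 = (-43, -26, 24)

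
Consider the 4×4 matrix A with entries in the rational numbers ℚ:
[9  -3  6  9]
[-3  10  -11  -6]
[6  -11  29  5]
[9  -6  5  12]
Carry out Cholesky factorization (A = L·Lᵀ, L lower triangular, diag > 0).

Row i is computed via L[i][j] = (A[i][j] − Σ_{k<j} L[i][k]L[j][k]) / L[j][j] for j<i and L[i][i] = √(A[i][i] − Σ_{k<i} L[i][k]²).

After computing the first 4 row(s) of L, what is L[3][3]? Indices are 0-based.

L[3][3] = 1

Step 1: L[0][0] = √(9) = 3.
  L[1][0] = (-3) / L[0][0] = -1.
Step 2: L[1][1] = √(9) = 3.
  L[2][0] = (6) / L[0][0] = 2.
  L[2][1] = (-9) / L[1][1] = -3.
Step 3: L[2][2] = √(16) = 4.
  L[3][0] = (9) / L[0][0] = 3.
  L[3][1] = (-3) / L[1][1] = -1.
  L[3][2] = (-4) / L[2][2] = -1.
Step 4: L[3][3] = √(1) = 1.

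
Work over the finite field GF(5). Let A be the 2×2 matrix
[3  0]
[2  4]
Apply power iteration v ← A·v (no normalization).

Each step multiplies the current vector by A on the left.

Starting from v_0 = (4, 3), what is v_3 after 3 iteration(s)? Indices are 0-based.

v_0 = (4, 3).
v_1 = A·v_0 = (2, 0).
v_2 = A·v_1 = (1, 4).
v_3 = A·v_2 = (3, 3).

v_3 = (3, 3)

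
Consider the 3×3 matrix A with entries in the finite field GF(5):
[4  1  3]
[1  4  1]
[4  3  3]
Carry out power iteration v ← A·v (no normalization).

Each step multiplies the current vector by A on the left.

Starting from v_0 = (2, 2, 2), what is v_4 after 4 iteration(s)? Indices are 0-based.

v_4 = (2, 2, 1)

v_0 = (2, 2, 2).
v_1 = A·v_0 = (1, 2, 0).
v_2 = A·v_1 = (1, 4, 0).
v_3 = A·v_2 = (3, 2, 1).
v_4 = A·v_3 = (2, 2, 1).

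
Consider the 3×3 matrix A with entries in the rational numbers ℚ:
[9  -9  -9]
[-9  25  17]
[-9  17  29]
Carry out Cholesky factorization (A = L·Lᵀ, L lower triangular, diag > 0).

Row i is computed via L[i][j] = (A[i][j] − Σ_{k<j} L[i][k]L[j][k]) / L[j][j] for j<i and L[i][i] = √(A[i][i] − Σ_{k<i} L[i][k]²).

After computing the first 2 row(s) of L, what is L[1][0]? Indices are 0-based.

L[1][0] = -3

Step 1: L[0][0] = √(9) = 3.
  L[1][0] = (-9) / L[0][0] = -3.
Step 2: L[1][1] = √(16) = 4.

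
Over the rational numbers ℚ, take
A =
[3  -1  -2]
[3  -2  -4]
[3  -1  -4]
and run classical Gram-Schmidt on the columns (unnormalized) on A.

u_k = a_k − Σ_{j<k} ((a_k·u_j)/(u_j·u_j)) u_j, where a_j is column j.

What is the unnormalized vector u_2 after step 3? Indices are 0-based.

u_2 = (1, 0, -1)

Step 1: u_0 = a_0 = (3, 3, 3).
Step 2: u_1 = a_1 − (-4/9)·u_0 = (1/3, -2/3, 1/3).
Step 3: u_2 = a_2 − (-10/9)·u_0 − (1)·u_1 = (1, 0, -1).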